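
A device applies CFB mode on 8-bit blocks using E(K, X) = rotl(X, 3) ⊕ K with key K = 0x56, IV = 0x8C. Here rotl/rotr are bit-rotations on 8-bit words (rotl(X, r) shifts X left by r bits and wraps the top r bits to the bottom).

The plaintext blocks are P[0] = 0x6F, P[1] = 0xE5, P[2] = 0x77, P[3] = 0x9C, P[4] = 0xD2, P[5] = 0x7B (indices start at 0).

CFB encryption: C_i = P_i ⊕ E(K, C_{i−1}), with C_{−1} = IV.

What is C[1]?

C[1] = 0x59

C[0]: E(K, 0x8C) = 0x32; 0x6F ⊕ 0x32 = 0x5D.
C[1]: E(K, 0x5D) = 0xBC; 0xE5 ⊕ 0xBC = 0x59.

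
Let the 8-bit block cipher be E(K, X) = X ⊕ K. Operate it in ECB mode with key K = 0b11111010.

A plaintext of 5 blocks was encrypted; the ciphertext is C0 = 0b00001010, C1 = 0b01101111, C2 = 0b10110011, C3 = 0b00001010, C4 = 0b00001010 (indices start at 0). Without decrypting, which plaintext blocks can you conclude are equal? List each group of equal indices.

ECB encrypts each block independently with the same key, so equal ciphertext blocks imply equal plaintext blocks.
C0 = C3 = C4 = 0b00001010, so P0 = P3 = P4.

P0 = P3 = P4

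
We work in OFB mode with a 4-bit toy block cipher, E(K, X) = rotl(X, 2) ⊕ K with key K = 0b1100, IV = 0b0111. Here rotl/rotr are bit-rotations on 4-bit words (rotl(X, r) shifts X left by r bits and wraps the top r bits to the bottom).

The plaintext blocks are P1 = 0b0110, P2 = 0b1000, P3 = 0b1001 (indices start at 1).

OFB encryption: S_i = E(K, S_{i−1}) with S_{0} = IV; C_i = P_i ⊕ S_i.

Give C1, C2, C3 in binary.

C1: S = E(K, 0b0111) = 0b0001; 0b0110 ⊕ 0b0001 = 0b0111.
C2: S = E(K, 0b0001) = 0b1000; 0b1000 ⊕ 0b1000 = 0b0000.
C3: S = E(K, 0b1000) = 0b1110; 0b1001 ⊕ 0b1110 = 0b0111.

C1 = 0b0111, C2 = 0b0000, C3 = 0b0111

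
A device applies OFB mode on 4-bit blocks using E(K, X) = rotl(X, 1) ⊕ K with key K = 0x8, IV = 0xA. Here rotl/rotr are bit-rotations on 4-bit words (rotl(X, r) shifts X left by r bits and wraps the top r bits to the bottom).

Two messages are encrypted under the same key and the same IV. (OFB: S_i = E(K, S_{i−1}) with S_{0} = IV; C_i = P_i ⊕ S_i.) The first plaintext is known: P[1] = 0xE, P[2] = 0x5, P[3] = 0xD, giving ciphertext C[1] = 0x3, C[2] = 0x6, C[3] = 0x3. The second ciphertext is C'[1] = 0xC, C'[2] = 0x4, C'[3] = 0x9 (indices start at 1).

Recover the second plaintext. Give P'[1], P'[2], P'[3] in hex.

P'[1] = 0x1, P'[2] = 0x7, P'[3] = 0x7

In OFB with a reused IV, both messages share the same keystream S_i, so C_i ⊕ C'_i = P_i ⊕ P'_i and thus P'_i = P_i ⊕ C_i ⊕ C'_i.
P'[1]: 0xE ⊕ 0x3 ⊕ 0xC = 0x1.
P'[2]: 0x5 ⊕ 0x6 ⊕ 0x4 = 0x7.
P'[3]: 0xD ⊕ 0x3 ⊕ 0x9 = 0x7.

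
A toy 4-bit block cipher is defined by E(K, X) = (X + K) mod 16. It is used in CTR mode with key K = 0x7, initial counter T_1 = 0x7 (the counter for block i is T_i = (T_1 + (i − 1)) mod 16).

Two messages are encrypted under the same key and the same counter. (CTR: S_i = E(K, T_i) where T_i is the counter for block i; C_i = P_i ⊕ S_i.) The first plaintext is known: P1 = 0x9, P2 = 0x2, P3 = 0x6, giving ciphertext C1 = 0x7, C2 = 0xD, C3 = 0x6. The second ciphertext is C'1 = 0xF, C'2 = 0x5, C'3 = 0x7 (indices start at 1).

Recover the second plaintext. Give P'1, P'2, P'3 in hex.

P'1 = 0x1, P'2 = 0xA, P'3 = 0x7

In CTR with a reused counter, both messages share the same keystream S_i, so C_i ⊕ C'_i = P_i ⊕ P'_i and thus P'_i = P_i ⊕ C_i ⊕ C'_i.
P'1: 0x9 ⊕ 0x7 ⊕ 0xF = 0x1.
P'2: 0x2 ⊕ 0xD ⊕ 0x5 = 0xA.
P'3: 0x6 ⊕ 0x6 ⊕ 0x7 = 0x7.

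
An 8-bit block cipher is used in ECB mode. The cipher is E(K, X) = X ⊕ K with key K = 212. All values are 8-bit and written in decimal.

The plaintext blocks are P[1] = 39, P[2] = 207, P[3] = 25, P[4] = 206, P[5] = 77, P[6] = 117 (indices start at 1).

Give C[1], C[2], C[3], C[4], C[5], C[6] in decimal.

ECB encryption: C_i = E(K, P_i).
C[1]: E(K, 39) = 243.
C[2]: E(K, 207) = 27.
C[3]: E(K, 25) = 205.
C[4]: E(K, 206) = 26.
C[5]: E(K, 77) = 153.
C[6]: E(K, 117) = 161.

C[1] = 243, C[2] = 27, C[3] = 205, C[4] = 26, C[5] = 153, C[6] = 161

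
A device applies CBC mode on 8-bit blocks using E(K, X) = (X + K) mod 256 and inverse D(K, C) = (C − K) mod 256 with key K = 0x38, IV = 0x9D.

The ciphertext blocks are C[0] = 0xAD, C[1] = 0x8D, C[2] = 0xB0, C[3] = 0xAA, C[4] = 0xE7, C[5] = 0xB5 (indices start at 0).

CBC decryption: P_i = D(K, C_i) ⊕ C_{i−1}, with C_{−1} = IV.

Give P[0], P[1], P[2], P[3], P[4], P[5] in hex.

P[0] = 0xE8, P[1] = 0xF8, P[2] = 0xF5, P[3] = 0xC2, P[4] = 0x05, P[5] = 0x9A

P[0]: D(K, 0xAD) = 0x75; 0x75 ⊕ 0x9D = 0xE8.
P[1]: D(K, 0x8D) = 0x55; 0x55 ⊕ 0xAD = 0xF8.
P[2]: D(K, 0xB0) = 0x78; 0x78 ⊕ 0x8D = 0xF5.
P[3]: D(K, 0xAA) = 0x72; 0x72 ⊕ 0xB0 = 0xC2.
P[4]: D(K, 0xE7) = 0xAF; 0xAF ⊕ 0xAA = 0x05.
P[5]: D(K, 0xB5) = 0x7D; 0x7D ⊕ 0xE7 = 0x9A.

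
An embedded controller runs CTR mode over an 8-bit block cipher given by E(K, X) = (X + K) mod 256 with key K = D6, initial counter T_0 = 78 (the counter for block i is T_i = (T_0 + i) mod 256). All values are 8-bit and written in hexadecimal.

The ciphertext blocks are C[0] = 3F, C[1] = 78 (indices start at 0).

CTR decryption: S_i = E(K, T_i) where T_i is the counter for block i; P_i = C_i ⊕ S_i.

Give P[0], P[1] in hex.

P[0]: T = 78, S = E(K, T) = 4E; 3F ⊕ 4E = 71.
P[1]: T = 79, S = E(K, T) = 4F; 78 ⊕ 4F = 37.

P[0] = 71, P[1] = 37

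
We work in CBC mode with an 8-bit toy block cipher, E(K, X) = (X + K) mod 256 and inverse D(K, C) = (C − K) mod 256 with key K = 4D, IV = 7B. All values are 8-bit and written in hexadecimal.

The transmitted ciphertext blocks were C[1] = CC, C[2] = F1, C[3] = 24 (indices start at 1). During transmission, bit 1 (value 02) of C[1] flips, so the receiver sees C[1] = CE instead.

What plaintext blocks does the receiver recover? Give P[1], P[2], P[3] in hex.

P[1] = FA, P[2] = 6A, P[3] = 26

CBC decryption: P_i = D(K, C_i) ⊕ C_{i−1}, with C_{0} = IV.
Only C[1] changed, to CE. In CBC, a change in C_i garbles P_i and flips the same bit in P_{i+1}. Decrypting the received ciphertext:
P[1]: D(K, CE) = 81; 81 ⊕ 7B = FA.
P[2]: D(K, F1) = A4; A4 ⊕ CE = 6A.
P[3]: D(K, 24) = D7; D7 ⊕ F1 = 26.
Blocks that differ from the original plaintext: P[1], P[2].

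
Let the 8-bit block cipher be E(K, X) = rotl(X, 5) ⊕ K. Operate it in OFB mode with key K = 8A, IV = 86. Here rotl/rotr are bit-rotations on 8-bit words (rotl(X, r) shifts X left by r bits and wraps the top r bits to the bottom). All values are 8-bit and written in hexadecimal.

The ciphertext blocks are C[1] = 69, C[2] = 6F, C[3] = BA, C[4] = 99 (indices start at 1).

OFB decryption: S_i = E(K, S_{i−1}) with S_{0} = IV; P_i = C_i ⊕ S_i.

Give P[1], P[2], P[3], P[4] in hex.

P[1] = 33, P[2] = AE, P[3] = 08, P[4] = 45

P[1]: S = E(K, 86) = 5A; 69 ⊕ 5A = 33.
P[2]: S = E(K, 5A) = C1; 6F ⊕ C1 = AE.
P[3]: S = E(K, C1) = B2; BA ⊕ B2 = 08.
P[4]: S = E(K, B2) = DC; 99 ⊕ DC = 45.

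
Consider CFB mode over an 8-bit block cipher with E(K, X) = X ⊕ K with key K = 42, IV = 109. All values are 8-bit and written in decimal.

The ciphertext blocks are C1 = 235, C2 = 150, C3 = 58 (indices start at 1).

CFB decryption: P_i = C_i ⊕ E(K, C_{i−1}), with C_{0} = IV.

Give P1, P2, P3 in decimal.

P1: E(K, 109) = 71; 235 ⊕ 71 = 172.
P2: E(K, 235) = 193; 150 ⊕ 193 = 87.
P3: E(K, 150) = 188; 58 ⊕ 188 = 134.

P1 = 172, P2 = 87, P3 = 134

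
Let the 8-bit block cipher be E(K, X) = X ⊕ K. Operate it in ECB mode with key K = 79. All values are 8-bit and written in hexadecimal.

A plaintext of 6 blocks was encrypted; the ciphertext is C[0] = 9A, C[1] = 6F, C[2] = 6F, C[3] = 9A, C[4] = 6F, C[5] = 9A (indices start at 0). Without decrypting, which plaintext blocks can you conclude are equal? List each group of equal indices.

P[0] = P[3] = P[5]; P[1] = P[2] = P[4]

ECB encrypts each block independently with the same key, so equal ciphertext blocks imply equal plaintext blocks.
C[0] = C[3] = C[5] = 9A, so P[0] = P[3] = P[5].
C[1] = C[2] = C[4] = 6F, so P[1] = P[2] = P[4].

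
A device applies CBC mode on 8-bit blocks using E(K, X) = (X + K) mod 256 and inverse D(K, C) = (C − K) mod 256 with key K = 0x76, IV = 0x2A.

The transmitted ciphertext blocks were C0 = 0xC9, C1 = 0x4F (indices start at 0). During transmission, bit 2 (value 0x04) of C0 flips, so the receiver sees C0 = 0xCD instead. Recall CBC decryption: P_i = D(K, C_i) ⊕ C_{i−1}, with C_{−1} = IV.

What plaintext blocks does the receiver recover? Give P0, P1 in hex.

P0 = 0x7D, P1 = 0x14

Only C0 changed, to 0xCD. In CBC, a change in C_i garbles P_i and flips the same bit in P_{i+1}. Decrypting the received ciphertext:
P0: D(K, 0xCD) = 0x57; 0x57 ⊕ 0x2A = 0x7D.
P1: D(K, 0x4F) = 0xD9; 0xD9 ⊕ 0xCD = 0x14.
Blocks that differ from the original plaintext: P0, P1.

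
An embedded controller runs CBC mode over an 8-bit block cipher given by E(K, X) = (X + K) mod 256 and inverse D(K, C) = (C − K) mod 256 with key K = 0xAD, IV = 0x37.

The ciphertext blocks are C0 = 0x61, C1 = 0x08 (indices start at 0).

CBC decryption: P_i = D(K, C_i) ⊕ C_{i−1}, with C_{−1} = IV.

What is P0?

P0 = 0x83

P0: D(K, 0x61) = 0xB4; 0xB4 ⊕ 0x37 = 0x83.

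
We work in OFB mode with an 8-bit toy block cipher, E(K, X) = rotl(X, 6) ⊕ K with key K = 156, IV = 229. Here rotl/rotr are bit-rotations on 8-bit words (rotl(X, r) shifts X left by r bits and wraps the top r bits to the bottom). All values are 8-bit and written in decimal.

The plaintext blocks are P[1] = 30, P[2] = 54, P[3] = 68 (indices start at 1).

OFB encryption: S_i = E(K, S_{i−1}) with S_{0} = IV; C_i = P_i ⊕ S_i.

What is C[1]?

C[1]: S = E(K, 229) = 229; 30 ⊕ 229 = 251.

C[1] = 251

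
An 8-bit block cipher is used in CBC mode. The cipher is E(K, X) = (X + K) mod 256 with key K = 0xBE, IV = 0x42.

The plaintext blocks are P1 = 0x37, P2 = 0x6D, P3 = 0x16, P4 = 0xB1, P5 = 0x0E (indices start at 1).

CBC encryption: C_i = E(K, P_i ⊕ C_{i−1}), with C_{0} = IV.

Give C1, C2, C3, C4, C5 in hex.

C1: P1 ⊕ 0x42 = 0x75; E(K, 0x75) = 0x33.
C2: P2 ⊕ 0x33 = 0x5E; E(K, 0x5E) = 0x1C.
C3: P3 ⊕ 0x1C = 0x0A; E(K, 0x0A) = 0xC8.
C4: P4 ⊕ 0xC8 = 0x79; E(K, 0x79) = 0x37.
C5: P5 ⊕ 0x37 = 0x39; E(K, 0x39) = 0xF7.

C1 = 0x33, C2 = 0x1C, C3 = 0xC8, C4 = 0x37, C5 = 0xF7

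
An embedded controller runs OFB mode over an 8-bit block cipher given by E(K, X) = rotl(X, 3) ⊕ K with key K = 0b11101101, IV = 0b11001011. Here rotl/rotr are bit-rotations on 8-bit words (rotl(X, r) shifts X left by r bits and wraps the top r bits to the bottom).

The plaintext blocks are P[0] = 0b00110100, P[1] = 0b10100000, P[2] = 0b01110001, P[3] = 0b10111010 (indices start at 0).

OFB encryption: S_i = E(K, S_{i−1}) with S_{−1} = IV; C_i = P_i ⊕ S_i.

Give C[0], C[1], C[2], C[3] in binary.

C[0] = 0b10000111, C[1] = 0b11010000, C[2] = 0b00011111, C[3] = 0b00100100

C[0]: S = E(K, 0b11001011) = 0b10110011; 0b00110100 ⊕ 0b10110011 = 0b10000111.
C[1]: S = E(K, 0b10110011) = 0b01110000; 0b10100000 ⊕ 0b01110000 = 0b11010000.
C[2]: S = E(K, 0b01110000) = 0b01101110; 0b01110001 ⊕ 0b01101110 = 0b00011111.
C[3]: S = E(K, 0b01101110) = 0b10011110; 0b10111010 ⊕ 0b10011110 = 0b00100100.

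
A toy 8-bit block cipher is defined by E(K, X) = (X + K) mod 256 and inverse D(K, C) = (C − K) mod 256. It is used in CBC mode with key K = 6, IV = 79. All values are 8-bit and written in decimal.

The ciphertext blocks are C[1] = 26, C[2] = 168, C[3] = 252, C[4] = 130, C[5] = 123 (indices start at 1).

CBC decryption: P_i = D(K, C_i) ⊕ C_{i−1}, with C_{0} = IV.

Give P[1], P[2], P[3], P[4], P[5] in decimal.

P[1] = 91, P[2] = 184, P[3] = 94, P[4] = 128, P[5] = 247

P[1]: D(K, 26) = 20; 20 ⊕ 79 = 91.
P[2]: D(K, 168) = 162; 162 ⊕ 26 = 184.
P[3]: D(K, 252) = 246; 246 ⊕ 168 = 94.
P[4]: D(K, 130) = 124; 124 ⊕ 252 = 128.
P[5]: D(K, 123) = 117; 117 ⊕ 130 = 247.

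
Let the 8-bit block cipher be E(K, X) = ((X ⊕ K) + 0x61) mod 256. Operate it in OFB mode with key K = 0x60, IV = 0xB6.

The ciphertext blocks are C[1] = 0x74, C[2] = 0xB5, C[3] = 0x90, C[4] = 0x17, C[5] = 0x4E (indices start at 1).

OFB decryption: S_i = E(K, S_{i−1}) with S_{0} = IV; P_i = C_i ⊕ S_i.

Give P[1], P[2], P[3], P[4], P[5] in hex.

P[1]: S = E(K, 0xB6) = 0x37; 0x74 ⊕ 0x37 = 0x43.
P[2]: S = E(K, 0x37) = 0xB8; 0xB5 ⊕ 0xB8 = 0x0D.
P[3]: S = E(K, 0xB8) = 0x39; 0x90 ⊕ 0x39 = 0xA9.
P[4]: S = E(K, 0x39) = 0xBA; 0x17 ⊕ 0xBA = 0xAD.
P[5]: S = E(K, 0xBA) = 0x3B; 0x4E ⊕ 0x3B = 0x75.

P[1] = 0x43, P[2] = 0x0D, P[3] = 0xA9, P[4] = 0xAD, P[5] = 0x75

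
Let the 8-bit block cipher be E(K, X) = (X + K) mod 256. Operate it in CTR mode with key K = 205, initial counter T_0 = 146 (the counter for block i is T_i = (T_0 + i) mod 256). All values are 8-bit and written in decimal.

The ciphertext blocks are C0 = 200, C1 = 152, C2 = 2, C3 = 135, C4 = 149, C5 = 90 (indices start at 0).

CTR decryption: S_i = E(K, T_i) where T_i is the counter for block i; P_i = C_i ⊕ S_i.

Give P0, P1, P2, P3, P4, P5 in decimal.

P0: T = 146, S = E(K, T) = 95; 200 ⊕ 95 = 151.
P1: T = 147, S = E(K, T) = 96; 152 ⊕ 96 = 248.
P2: T = 148, S = E(K, T) = 97; 2 ⊕ 97 = 99.
P3: T = 149, S = E(K, T) = 98; 135 ⊕ 98 = 229.
P4: T = 150, S = E(K, T) = 99; 149 ⊕ 99 = 246.
P5: T = 151, S = E(K, T) = 100; 90 ⊕ 100 = 62.

P0 = 151, P1 = 248, P2 = 99, P3 = 229, P4 = 246, P5 = 62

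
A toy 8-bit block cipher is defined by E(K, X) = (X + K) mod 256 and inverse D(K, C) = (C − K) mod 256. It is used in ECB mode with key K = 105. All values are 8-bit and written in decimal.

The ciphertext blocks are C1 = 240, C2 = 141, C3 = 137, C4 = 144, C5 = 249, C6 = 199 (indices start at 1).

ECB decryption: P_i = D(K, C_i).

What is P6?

P6 = 94

P6: D(K, 199) = 94.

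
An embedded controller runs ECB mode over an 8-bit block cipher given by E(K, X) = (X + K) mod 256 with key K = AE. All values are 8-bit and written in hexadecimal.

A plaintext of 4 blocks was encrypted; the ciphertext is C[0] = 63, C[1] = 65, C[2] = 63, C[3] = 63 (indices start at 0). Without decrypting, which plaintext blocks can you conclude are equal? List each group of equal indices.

ECB encrypts each block independently with the same key, so equal ciphertext blocks imply equal plaintext blocks.
C[0] = C[2] = C[3] = 63, so P[0] = P[2] = P[3].

P[0] = P[2] = P[3]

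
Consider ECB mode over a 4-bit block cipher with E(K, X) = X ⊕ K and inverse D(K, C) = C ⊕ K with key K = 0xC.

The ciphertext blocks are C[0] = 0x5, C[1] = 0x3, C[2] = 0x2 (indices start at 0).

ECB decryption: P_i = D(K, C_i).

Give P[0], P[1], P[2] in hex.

P[0] = 0x9, P[1] = 0xF, P[2] = 0xE

P[0]: D(K, 0x5) = 0x9.
P[1]: D(K, 0x3) = 0xF.
P[2]: D(K, 0x2) = 0xE.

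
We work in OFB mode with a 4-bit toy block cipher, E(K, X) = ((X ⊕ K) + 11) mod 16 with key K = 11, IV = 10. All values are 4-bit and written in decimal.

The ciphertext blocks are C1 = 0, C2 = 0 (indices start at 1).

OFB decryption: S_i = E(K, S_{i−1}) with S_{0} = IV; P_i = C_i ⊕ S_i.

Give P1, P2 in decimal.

P1 = 12, P2 = 2

P1: S = E(K, 10) = 12; 0 ⊕ 12 = 12.
P2: S = E(K, 12) = 2; 0 ⊕ 2 = 2.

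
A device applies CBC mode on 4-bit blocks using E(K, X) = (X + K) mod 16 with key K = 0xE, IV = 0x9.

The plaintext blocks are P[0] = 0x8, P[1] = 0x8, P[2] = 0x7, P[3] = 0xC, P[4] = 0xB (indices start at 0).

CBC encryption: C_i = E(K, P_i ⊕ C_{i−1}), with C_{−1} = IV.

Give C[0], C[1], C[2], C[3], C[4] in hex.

C[0] = 0xF, C[1] = 0x5, C[2] = 0x0, C[3] = 0xA, C[4] = 0xF

C[0]: P[0] ⊕ 0x9 = 0x1; E(K, 0x1) = 0xF.
C[1]: P[1] ⊕ 0xF = 0x7; E(K, 0x7) = 0x5.
C[2]: P[2] ⊕ 0x5 = 0x2; E(K, 0x2) = 0x0.
C[3]: P[3] ⊕ 0x0 = 0xC; E(K, 0xC) = 0xA.
C[4]: P[4] ⊕ 0xA = 0x1; E(K, 0x1) = 0xF.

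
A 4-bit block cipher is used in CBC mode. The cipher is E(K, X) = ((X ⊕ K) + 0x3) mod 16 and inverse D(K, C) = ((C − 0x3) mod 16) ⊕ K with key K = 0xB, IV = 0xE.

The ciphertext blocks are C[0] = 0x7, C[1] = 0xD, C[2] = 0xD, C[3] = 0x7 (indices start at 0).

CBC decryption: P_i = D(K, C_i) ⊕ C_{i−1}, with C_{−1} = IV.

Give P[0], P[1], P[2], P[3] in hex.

P[0] = 0x1, P[1] = 0x6, P[2] = 0xC, P[3] = 0x2

P[0]: D(K, 0x7) = 0xF; 0xF ⊕ 0xE = 0x1.
P[1]: D(K, 0xD) = 0x1; 0x1 ⊕ 0x7 = 0x6.
P[2]: D(K, 0xD) = 0x1; 0x1 ⊕ 0xD = 0xC.
P[3]: D(K, 0x7) = 0xF; 0xF ⊕ 0xD = 0x2.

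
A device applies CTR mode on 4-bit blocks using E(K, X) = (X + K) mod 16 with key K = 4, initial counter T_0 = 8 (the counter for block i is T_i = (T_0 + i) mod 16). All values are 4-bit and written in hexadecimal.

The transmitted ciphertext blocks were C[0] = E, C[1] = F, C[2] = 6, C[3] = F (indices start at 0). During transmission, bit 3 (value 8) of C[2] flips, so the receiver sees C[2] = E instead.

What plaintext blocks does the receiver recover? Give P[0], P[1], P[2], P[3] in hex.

CTR decryption: S_i = E(K, T_i) where T_i is the counter for block i; P_i = C_i ⊕ S_i.
Only C[2] changed, to E. In CTR, a change in C_i flips the same bit in P_i only; the keystream is unaffected. Decrypting the received ciphertext:
P[0]: T = 8, S = E(K, T) = C; E ⊕ C = 2.
P[1]: T = 9, S = E(K, T) = D; F ⊕ D = 2.
P[2]: T = A, S = E(K, T) = E; E ⊕ E = 0.
P[3]: T = B, S = E(K, T) = F; F ⊕ F = 0.
Blocks that differ from the original plaintext: P[2].

P[0] = 2, P[1] = 2, P[2] = 0, P[3] = 0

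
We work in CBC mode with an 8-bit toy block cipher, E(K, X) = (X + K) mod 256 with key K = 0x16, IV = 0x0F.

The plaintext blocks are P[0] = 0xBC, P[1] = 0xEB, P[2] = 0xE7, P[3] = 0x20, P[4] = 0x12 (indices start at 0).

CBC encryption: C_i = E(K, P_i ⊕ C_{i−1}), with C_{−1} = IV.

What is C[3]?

C[3] = 0xEB

C[0]: P[0] ⊕ 0x0F = 0xB3; E(K, 0xB3) = 0xC9.
C[1]: P[1] ⊕ 0xC9 = 0x22; E(K, 0x22) = 0x38.
C[2]: P[2] ⊕ 0x38 = 0xDF; E(K, 0xDF) = 0xF5.
C[3]: P[3] ⊕ 0xF5 = 0xD5; E(K, 0xD5) = 0xEB.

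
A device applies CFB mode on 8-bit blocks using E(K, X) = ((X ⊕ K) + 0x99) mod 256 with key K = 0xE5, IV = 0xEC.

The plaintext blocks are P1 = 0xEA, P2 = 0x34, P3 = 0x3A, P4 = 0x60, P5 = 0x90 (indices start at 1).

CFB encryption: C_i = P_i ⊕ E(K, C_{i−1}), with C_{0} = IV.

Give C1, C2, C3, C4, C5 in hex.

C1: E(K, 0xEC) = 0xA2; 0xEA ⊕ 0xA2 = 0x48.
C2: E(K, 0x48) = 0x46; 0x34 ⊕ 0x46 = 0x72.
C3: E(K, 0x72) = 0x30; 0x3A ⊕ 0x30 = 0x0A.
C4: E(K, 0x0A) = 0x88; 0x60 ⊕ 0x88 = 0xE8.
C5: E(K, 0xE8) = 0xA6; 0x90 ⊕ 0xA6 = 0x36.

C1 = 0x48, C2 = 0x72, C3 = 0x0A, C4 = 0xE8, C5 = 0x36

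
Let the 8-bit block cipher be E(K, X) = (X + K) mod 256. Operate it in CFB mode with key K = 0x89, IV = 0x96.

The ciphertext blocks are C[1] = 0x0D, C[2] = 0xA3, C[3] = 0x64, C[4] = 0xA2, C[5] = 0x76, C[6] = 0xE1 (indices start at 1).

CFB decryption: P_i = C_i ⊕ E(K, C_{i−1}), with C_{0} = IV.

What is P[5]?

P[5]: E(K, 0xA2) = 0x2B; 0x76 ⊕ 0x2B = 0x5D.

P[5] = 0x5D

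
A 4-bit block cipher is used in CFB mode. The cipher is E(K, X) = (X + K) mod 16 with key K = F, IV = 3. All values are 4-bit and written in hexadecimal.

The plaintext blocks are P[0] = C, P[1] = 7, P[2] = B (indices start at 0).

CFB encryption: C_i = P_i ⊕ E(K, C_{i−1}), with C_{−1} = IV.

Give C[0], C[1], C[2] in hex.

C[0]: E(K, 3) = 2; C ⊕ 2 = E.
C[1]: E(K, E) = D; 7 ⊕ D = A.
C[2]: E(K, A) = 9; B ⊕ 9 = 2.

C[0] = E, C[1] = A, C[2] = 2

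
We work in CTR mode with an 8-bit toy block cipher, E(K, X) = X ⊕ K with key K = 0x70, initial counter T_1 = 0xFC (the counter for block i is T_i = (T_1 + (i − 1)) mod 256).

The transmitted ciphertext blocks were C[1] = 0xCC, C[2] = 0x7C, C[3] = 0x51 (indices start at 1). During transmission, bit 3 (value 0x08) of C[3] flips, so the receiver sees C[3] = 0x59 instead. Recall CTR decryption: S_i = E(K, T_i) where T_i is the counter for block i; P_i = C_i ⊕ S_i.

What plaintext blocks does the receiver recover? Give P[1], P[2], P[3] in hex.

P[1] = 0x40, P[2] = 0xF1, P[3] = 0xD7

Only C[3] changed, to 0x59. In CTR, a change in C_i flips the same bit in P_i only; the keystream is unaffected. Decrypting the received ciphertext:
P[1]: T = 0xFC, S = E(K, T) = 0x8C; 0xCC ⊕ 0x8C = 0x40.
P[2]: T = 0xFD, S = E(K, T) = 0x8D; 0x7C ⊕ 0x8D = 0xF1.
P[3]: T = 0xFE, S = E(K, T) = 0x8E; 0x59 ⊕ 0x8E = 0xD7.
Blocks that differ from the original plaintext: P[3].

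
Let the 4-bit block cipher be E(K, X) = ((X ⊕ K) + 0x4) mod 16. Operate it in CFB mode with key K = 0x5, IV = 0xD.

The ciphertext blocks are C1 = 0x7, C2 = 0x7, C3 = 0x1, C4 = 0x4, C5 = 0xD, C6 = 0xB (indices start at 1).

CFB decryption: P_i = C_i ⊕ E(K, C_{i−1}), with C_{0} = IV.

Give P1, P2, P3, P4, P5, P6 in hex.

P1: E(K, 0xD) = 0xC; 0x7 ⊕ 0xC = 0xB.
P2: E(K, 0x7) = 0x6; 0x7 ⊕ 0x6 = 0x1.
P3: E(K, 0x7) = 0x6; 0x1 ⊕ 0x6 = 0x7.
P4: E(K, 0x1) = 0x8; 0x4 ⊕ 0x8 = 0xC.
P5: E(K, 0x4) = 0x5; 0xD ⊕ 0x5 = 0x8.
P6: E(K, 0xD) = 0xC; 0xB ⊕ 0xC = 0x7.

P1 = 0xB, P2 = 0x1, P3 = 0x7, P4 = 0xC, P5 = 0x8, P6 = 0x7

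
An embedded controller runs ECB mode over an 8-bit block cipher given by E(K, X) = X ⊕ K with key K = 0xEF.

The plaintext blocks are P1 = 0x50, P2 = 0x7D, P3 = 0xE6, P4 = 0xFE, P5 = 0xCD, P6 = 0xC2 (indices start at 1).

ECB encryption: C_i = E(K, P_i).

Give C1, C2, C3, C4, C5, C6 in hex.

C1: E(K, 0x50) = 0xBF.
C2: E(K, 0x7D) = 0x92.
C3: E(K, 0xE6) = 0x09.
C4: E(K, 0xFE) = 0x11.
C5: E(K, 0xCD) = 0x22.
C6: E(K, 0xC2) = 0x2D.

C1 = 0xBF, C2 = 0x92, C3 = 0x09, C4 = 0x11, C5 = 0x22, C6 = 0x2D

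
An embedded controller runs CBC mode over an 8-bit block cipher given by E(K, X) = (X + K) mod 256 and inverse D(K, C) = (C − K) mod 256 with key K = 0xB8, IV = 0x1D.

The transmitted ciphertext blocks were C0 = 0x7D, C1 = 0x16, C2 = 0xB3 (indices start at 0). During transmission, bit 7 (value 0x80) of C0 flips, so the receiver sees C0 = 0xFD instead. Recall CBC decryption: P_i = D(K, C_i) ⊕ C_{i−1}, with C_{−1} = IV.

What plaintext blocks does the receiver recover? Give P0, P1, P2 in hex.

Only C0 changed, to 0xFD. In CBC, a change in C_i garbles P_i and flips the same bit in P_{i+1}. Decrypting the received ciphertext:
P0: D(K, 0xFD) = 0x45; 0x45 ⊕ 0x1D = 0x58.
P1: D(K, 0x16) = 0x5E; 0x5E ⊕ 0xFD = 0xA3.
P2: D(K, 0xB3) = 0xFB; 0xFB ⊕ 0x16 = 0xED.
Blocks that differ from the original plaintext: P0, P1.

P0 = 0x58, P1 = 0xA3, P2 = 0xED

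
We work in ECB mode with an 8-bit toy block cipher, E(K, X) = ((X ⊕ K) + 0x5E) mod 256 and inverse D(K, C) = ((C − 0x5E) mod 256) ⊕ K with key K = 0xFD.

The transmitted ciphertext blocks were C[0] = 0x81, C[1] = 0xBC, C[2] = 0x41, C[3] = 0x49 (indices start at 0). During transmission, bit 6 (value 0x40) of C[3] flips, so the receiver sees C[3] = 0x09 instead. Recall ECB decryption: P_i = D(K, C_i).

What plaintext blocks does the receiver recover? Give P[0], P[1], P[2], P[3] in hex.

Only C[3] changed, to 0x09. In ECB, a change in C_i affects only P_i. Decrypting the received ciphertext:
P[0]: D(K, 0x81) = 0xDE.
P[1]: D(K, 0xBC) = 0xA3.
P[2]: D(K, 0x41) = 0x1E.
P[3]: D(K, 0x09) = 0x56.
Blocks that differ from the original plaintext: P[3].

P[0] = 0xDE, P[1] = 0xA3, P[2] = 0x1E, P[3] = 0x56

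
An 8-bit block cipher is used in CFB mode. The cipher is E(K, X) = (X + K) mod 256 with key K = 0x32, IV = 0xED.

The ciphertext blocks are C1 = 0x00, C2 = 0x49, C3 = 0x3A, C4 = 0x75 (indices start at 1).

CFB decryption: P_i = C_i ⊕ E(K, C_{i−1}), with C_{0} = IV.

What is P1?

P1: E(K, 0xED) = 0x1F; 0x00 ⊕ 0x1F = 0x1F.

P1 = 0x1F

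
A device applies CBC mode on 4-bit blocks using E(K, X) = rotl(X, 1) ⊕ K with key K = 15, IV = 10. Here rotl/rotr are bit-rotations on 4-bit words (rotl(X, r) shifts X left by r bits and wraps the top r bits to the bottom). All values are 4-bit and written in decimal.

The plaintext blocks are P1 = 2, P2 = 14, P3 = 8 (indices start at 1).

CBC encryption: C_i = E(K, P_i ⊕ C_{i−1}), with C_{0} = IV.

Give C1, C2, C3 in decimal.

C1 = 14, C2 = 15, C3 = 1

C1: P1 ⊕ 10 = 8; E(K, 8) = 14.
C2: P2 ⊕ 14 = 0; E(K, 0) = 15.
C3: P3 ⊕ 15 = 7; E(K, 7) = 1.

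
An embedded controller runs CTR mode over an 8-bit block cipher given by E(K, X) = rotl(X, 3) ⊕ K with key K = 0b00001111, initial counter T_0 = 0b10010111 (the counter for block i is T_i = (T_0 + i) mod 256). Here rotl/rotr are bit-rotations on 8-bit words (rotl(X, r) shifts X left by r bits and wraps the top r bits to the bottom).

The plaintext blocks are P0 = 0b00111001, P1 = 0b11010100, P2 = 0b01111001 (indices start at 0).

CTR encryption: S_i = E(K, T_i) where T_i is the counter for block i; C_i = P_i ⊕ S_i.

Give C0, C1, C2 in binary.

C0 = 0b10001010, C1 = 0b00011111, C2 = 0b10111010

C0: T = 0b10010111, S = E(K, T) = 0b10110011; 0b00111001 ⊕ 0b10110011 = 0b10001010.
C1: T = 0b10011000, S = E(K, T) = 0b11001011; 0b11010100 ⊕ 0b11001011 = 0b00011111.
C2: T = 0b10011001, S = E(K, T) = 0b11000011; 0b01111001 ⊕ 0b11000011 = 0b10111010.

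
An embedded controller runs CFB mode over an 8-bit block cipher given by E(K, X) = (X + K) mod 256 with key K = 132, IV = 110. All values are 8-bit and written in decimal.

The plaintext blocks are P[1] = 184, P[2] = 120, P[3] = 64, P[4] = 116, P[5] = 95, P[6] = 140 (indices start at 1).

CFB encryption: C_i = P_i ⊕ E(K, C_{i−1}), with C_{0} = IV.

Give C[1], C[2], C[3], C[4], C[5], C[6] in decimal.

C[1] = 74, C[2] = 182, C[3] = 122, C[4] = 138, C[5] = 81, C[6] = 89

C[1]: E(K, 110) = 242; 184 ⊕ 242 = 74.
C[2]: E(K, 74) = 206; 120 ⊕ 206 = 182.
C[3]: E(K, 182) = 58; 64 ⊕ 58 = 122.
C[4]: E(K, 122) = 254; 116 ⊕ 254 = 138.
C[5]: E(K, 138) = 14; 95 ⊕ 14 = 81.
C[6]: E(K, 81) = 213; 140 ⊕ 213 = 89.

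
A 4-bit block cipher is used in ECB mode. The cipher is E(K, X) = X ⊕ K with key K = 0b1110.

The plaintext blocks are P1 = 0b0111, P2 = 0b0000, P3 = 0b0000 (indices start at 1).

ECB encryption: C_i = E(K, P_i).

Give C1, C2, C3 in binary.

C1: E(K, 0b0111) = 0b1001.
C2: E(K, 0b0000) = 0b1110.
C3: E(K, 0b0000) = 0b1110.

C1 = 0b1001, C2 = 0b1110, C3 = 0b1110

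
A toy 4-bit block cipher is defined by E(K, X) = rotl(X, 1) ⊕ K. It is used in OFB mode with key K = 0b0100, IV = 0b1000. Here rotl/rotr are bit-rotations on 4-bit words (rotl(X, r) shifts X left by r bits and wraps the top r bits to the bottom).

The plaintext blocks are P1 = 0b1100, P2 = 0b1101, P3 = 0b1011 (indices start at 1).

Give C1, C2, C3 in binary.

C1 = 0b1001, C2 = 0b0011, C3 = 0b0010

OFB encryption: S_i = E(K, S_{i−1}) with S_{0} = IV; C_i = P_i ⊕ S_i.
C1: S = E(K, 0b1000) = 0b0101; 0b1100 ⊕ 0b0101 = 0b1001.
C2: S = E(K, 0b0101) = 0b1110; 0b1101 ⊕ 0b1110 = 0b0011.
C3: S = E(K, 0b1110) = 0b1001; 0b1011 ⊕ 0b1001 = 0b0010.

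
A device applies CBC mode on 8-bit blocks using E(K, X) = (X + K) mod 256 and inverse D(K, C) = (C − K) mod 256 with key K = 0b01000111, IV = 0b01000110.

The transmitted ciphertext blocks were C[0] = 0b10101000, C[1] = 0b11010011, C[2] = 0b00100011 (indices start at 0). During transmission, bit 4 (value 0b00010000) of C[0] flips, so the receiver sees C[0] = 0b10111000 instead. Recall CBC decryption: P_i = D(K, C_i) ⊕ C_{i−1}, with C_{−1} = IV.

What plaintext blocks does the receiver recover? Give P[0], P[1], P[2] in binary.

P[0] = 0b00110111, P[1] = 0b00110100, P[2] = 0b00001111

Only C[0] changed, to 0b10111000. In CBC, a change in C_i garbles P_i and flips the same bit in P_{i+1}. Decrypting the received ciphertext:
P[0]: D(K, 0b10111000) = 0b01110001; 0b01110001 ⊕ 0b01000110 = 0b00110111.
P[1]: D(K, 0b11010011) = 0b10001100; 0b10001100 ⊕ 0b10111000 = 0b00110100.
P[2]: D(K, 0b00100011) = 0b11011100; 0b11011100 ⊕ 0b11010011 = 0b00001111.
Blocks that differ from the original plaintext: P[0], P[1].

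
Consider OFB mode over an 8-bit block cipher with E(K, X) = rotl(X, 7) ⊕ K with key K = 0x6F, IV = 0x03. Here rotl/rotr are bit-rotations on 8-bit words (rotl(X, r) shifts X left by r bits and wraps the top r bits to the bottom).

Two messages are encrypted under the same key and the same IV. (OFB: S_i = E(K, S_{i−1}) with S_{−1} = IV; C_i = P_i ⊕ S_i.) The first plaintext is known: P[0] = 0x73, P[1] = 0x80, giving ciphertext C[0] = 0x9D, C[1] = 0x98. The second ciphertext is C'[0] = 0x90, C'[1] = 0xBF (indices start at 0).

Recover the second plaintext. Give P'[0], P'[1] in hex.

In OFB with a reused IV, both messages share the same keystream S_i, so C_i ⊕ C'_i = P_i ⊕ P'_i and thus P'_i = P_i ⊕ C_i ⊕ C'_i.
P'[0]: 0x73 ⊕ 0x9D ⊕ 0x90 = 0x7E.
P'[1]: 0x80 ⊕ 0x98 ⊕ 0xBF = 0xA7.

P'[0] = 0x7E, P'[1] = 0xA7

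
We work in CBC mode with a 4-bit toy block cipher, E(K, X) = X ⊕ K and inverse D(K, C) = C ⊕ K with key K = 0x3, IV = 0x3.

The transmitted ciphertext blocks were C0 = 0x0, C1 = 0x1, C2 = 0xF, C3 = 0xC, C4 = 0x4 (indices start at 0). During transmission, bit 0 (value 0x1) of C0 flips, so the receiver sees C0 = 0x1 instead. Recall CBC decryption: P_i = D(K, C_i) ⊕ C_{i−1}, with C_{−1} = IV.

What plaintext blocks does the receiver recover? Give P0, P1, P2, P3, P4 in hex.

Only C0 changed, to 0x1. In CBC, a change in C_i garbles P_i and flips the same bit in P_{i+1}. Decrypting the received ciphertext:
P0: D(K, 0x1) = 0x2; 0x2 ⊕ 0x3 = 0x1.
P1: D(K, 0x1) = 0x2; 0x2 ⊕ 0x1 = 0x3.
P2: D(K, 0xF) = 0xC; 0xC ⊕ 0x1 = 0xD.
P3: D(K, 0xC) = 0xF; 0xF ⊕ 0xF = 0x0.
P4: D(K, 0x4) = 0x7; 0x7 ⊕ 0xC = 0xB.
Blocks that differ from the original plaintext: P0, P1.

P0 = 0x1, P1 = 0x3, P2 = 0xD, P3 = 0x0, P4 = 0xB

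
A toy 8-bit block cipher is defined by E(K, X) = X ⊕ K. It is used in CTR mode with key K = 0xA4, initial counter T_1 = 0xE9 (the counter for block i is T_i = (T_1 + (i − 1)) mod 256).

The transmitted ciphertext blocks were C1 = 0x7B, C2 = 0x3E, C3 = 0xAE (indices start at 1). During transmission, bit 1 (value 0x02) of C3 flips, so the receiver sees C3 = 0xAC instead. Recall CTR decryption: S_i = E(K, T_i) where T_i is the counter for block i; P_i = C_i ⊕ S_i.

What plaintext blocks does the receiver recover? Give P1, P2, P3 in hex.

Only C3 changed, to 0xAC. In CTR, a change in C_i flips the same bit in P_i only; the keystream is unaffected. Decrypting the received ciphertext:
P1: T = 0xE9, S = E(K, T) = 0x4D; 0x7B ⊕ 0x4D = 0x36.
P2: T = 0xEA, S = E(K, T) = 0x4E; 0x3E ⊕ 0x4E = 0x70.
P3: T = 0xEB, S = E(K, T) = 0x4F; 0xAC ⊕ 0x4F = 0xE3.
Blocks that differ from the original plaintext: P3.

P1 = 0x36, P2 = 0x70, P3 = 0xE3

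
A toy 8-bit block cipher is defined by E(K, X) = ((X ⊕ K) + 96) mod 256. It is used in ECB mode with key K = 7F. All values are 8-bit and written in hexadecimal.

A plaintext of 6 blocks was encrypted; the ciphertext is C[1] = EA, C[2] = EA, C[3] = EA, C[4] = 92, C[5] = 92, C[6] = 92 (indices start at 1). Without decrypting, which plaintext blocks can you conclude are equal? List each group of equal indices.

P[1] = P[2] = P[3]; P[4] = P[5] = P[6]

ECB encrypts each block independently with the same key, so equal ciphertext blocks imply equal plaintext blocks.
C[1] = C[2] = C[3] = EA, so P[1] = P[2] = P[3].
C[4] = C[5] = C[6] = 92, so P[4] = P[5] = P[6].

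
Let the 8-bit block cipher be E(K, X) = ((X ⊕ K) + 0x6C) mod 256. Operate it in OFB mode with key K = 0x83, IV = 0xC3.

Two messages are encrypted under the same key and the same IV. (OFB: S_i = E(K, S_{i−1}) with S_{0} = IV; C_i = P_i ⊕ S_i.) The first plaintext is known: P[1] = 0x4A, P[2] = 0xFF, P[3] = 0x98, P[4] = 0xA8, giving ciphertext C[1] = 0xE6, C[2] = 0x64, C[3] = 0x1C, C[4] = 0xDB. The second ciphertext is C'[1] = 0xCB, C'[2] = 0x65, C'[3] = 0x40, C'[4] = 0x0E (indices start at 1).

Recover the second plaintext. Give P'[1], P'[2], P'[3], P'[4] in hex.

In OFB with a reused IV, both messages share the same keystream S_i, so C_i ⊕ C'_i = P_i ⊕ P'_i and thus P'_i = P_i ⊕ C_i ⊕ C'_i.
P'[1]: 0x4A ⊕ 0xE6 ⊕ 0xCB = 0x67.
P'[2]: 0xFF ⊕ 0x64 ⊕ 0x65 = 0xFE.
P'[3]: 0x98 ⊕ 0x1C ⊕ 0x40 = 0xC4.
P'[4]: 0xA8 ⊕ 0xDB ⊕ 0x0E = 0x7D.

P'[1] = 0x67, P'[2] = 0xFE, P'[3] = 0xC4, P'[4] = 0x7D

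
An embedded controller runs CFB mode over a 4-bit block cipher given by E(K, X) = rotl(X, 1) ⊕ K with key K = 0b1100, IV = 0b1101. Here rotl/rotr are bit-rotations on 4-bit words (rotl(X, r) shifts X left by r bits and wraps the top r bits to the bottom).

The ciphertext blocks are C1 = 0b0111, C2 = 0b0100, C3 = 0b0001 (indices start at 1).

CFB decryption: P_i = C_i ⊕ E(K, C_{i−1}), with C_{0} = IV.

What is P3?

P3 = 0b0101

P3: E(K, 0b0100) = 0b0100; 0b0001 ⊕ 0b0100 = 0b0101.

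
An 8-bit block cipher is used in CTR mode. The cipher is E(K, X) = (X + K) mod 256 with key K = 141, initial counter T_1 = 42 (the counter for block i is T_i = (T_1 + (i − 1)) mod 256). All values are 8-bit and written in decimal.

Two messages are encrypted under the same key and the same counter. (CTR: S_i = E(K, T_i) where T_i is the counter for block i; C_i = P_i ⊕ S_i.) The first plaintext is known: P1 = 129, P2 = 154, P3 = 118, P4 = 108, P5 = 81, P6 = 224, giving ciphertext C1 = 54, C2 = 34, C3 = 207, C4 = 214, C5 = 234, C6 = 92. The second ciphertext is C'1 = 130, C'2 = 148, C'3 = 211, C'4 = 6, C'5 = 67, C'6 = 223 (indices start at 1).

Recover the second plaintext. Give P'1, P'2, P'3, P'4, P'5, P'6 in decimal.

In CTR with a reused counter, both messages share the same keystream S_i, so C_i ⊕ C'_i = P_i ⊕ P'_i and thus P'_i = P_i ⊕ C_i ⊕ C'_i.
P'1: 129 ⊕ 54 ⊕ 130 = 53.
P'2: 154 ⊕ 34 ⊕ 148 = 44.
P'3: 118 ⊕ 207 ⊕ 211 = 106.
P'4: 108 ⊕ 214 ⊕ 6 = 188.
P'5: 81 ⊕ 234 ⊕ 67 = 248.
P'6: 224 ⊕ 92 ⊕ 223 = 99.

P'1 = 53, P'2 = 44, P'3 = 106, P'4 = 188, P'5 = 248, P'6 = 99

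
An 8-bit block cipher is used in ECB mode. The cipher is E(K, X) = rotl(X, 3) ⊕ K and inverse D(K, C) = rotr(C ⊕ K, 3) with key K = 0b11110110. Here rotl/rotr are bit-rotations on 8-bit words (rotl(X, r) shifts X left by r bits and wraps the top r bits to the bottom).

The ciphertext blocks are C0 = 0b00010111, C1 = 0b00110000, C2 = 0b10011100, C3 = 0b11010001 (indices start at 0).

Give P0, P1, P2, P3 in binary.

ECB decryption: P_i = D(K, C_i).
P0: D(K, 0b00010111) = 0b00111100.
P1: D(K, 0b00110000) = 0b11011000.
P2: D(K, 0b10011100) = 0b01001101.
P3: D(K, 0b11010001) = 0b11100100.

P0 = 0b00111100, P1 = 0b11011000, P2 = 0b01001101, P3 = 0b11100100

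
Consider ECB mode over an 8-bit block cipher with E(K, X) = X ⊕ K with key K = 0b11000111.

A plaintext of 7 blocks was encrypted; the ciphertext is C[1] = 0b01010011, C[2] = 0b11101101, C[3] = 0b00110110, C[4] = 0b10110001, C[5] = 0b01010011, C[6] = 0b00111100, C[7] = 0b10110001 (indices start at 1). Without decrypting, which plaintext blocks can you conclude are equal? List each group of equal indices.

P[1] = P[5]; P[4] = P[7]

ECB encrypts each block independently with the same key, so equal ciphertext blocks imply equal plaintext blocks.
C[1] = C[5] = 0b01010011, so P[1] = P[5].
C[4] = C[7] = 0b10110001, so P[4] = P[7].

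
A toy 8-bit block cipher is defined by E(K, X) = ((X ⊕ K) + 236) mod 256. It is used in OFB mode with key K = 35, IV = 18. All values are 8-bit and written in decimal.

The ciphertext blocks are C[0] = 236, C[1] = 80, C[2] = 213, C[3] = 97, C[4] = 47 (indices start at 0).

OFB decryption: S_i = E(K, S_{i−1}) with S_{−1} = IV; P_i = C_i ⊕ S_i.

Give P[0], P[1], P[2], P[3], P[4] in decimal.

P[0] = 241, P[1] = 122, P[2] = 32, P[3] = 163, P[4] = 226

P[0]: S = E(K, 18) = 29; 236 ⊕ 29 = 241.
P[1]: S = E(K, 29) = 42; 80 ⊕ 42 = 122.
P[2]: S = E(K, 42) = 245; 213 ⊕ 245 = 32.
P[3]: S = E(K, 245) = 194; 97 ⊕ 194 = 163.
P[4]: S = E(K, 194) = 205; 47 ⊕ 205 = 226.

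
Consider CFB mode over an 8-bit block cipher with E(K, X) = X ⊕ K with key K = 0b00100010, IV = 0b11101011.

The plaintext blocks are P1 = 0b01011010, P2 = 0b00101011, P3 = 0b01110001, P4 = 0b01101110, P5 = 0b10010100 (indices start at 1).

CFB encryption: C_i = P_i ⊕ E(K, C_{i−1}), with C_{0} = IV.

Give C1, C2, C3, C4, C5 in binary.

C1 = 0b10010011, C2 = 0b10011010, C3 = 0b11001001, C4 = 0b10000101, C5 = 0b00110011

C1: E(K, 0b11101011) = 0b11001001; 0b01011010 ⊕ 0b11001001 = 0b10010011.
C2: E(K, 0b10010011) = 0b10110001; 0b00101011 ⊕ 0b10110001 = 0b10011010.
C3: E(K, 0b10011010) = 0b10111000; 0b01110001 ⊕ 0b10111000 = 0b11001001.
C4: E(K, 0b11001001) = 0b11101011; 0b01101110 ⊕ 0b11101011 = 0b10000101.
C5: E(K, 0b10000101) = 0b10100111; 0b10010100 ⊕ 0b10100111 = 0b00110011.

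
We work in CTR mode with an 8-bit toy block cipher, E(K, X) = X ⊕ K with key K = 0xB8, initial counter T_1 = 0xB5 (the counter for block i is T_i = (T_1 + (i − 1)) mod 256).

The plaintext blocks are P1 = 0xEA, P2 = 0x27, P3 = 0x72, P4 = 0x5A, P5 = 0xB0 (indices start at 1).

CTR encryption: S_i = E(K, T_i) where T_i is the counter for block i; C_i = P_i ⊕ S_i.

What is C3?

C3 = 0x7D

C1: T = 0xB5, S = E(K, T) = 0x0D; 0xEA ⊕ 0x0D = 0xE7.
C2: T = 0xB6, S = E(K, T) = 0x0E; 0x27 ⊕ 0x0E = 0x29.
C3: T = 0xB7, S = E(K, T) = 0x0F; 0x72 ⊕ 0x0F = 0x7D.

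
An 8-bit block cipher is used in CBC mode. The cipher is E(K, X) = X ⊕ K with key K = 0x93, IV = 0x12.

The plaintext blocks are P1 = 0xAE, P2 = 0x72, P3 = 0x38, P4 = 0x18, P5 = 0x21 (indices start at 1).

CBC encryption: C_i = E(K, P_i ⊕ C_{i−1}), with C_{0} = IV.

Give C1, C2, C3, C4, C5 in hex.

C1 = 0x2F, C2 = 0xCE, C3 = 0x65, C4 = 0xEE, C5 = 0x5C

C1: P1 ⊕ 0x12 = 0xBC; E(K, 0xBC) = 0x2F.
C2: P2 ⊕ 0x2F = 0x5D; E(K, 0x5D) = 0xCE.
C3: P3 ⊕ 0xCE = 0xF6; E(K, 0xF6) = 0x65.
C4: P4 ⊕ 0x65 = 0x7D; E(K, 0x7D) = 0xEE.
C5: P5 ⊕ 0xEE = 0xCF; E(K, 0xCF) = 0x5C.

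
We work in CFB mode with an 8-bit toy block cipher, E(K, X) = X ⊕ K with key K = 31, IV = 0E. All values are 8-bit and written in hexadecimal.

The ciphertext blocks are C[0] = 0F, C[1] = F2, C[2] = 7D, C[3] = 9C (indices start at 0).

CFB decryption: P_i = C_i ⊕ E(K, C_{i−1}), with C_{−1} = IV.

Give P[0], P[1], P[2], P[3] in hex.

P[0]: E(K, 0E) = 3F; 0F ⊕ 3F = 30.
P[1]: E(K, 0F) = 3E; F2 ⊕ 3E = CC.
P[2]: E(K, F2) = C3; 7D ⊕ C3 = BE.
P[3]: E(K, 7D) = 4C; 9C ⊕ 4C = D0.

P[0] = 30, P[1] = CC, P[2] = BE, P[3] = D0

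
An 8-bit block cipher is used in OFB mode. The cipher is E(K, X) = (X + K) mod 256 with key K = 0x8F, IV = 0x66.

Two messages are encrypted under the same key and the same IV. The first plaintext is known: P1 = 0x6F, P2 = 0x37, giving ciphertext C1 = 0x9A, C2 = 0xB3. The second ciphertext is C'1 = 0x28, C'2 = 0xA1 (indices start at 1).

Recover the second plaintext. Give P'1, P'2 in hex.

P'1 = 0xDD, P'2 = 0x25

In OFB with a reused IV, both messages share the same keystream S_i, so C_i ⊕ C'_i = P_i ⊕ P'_i and thus P'_i = P_i ⊕ C_i ⊕ C'_i.
P'1: 0x6F ⊕ 0x9A ⊕ 0x28 = 0xDD.
P'2: 0x37 ⊕ 0xB3 ⊕ 0xA1 = 0x25.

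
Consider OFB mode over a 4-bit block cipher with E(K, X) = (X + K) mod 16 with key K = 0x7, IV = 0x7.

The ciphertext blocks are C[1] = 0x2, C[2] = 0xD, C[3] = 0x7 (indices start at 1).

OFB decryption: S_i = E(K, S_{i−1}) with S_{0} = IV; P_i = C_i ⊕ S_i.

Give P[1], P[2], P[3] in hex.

P[1]: S = E(K, 0x7) = 0xE; 0x2 ⊕ 0xE = 0xC.
P[2]: S = E(K, 0xE) = 0x5; 0xD ⊕ 0x5 = 0x8.
P[3]: S = E(K, 0x5) = 0xC; 0x7 ⊕ 0xC = 0xB.

P[1] = 0xC, P[2] = 0x8, P[3] = 0xB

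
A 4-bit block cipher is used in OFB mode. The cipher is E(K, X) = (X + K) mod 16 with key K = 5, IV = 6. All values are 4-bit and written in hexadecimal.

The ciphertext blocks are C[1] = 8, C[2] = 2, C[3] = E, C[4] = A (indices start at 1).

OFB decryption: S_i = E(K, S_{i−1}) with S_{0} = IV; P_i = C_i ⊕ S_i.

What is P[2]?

P[1]: S = E(K, 6) = B; 8 ⊕ B = 3.
P[2]: S = E(K, B) = 0; 2 ⊕ 0 = 2.

P[2] = 2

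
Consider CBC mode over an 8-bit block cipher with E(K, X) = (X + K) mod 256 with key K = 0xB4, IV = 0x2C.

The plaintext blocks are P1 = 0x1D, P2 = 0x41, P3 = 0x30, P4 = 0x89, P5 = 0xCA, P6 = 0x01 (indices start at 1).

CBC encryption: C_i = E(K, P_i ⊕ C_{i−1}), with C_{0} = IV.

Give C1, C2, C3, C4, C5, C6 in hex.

C1 = 0xE5, C2 = 0x58, C3 = 0x1C, C4 = 0x49, C5 = 0x37, C6 = 0xEA

C1: P1 ⊕ 0x2C = 0x31; E(K, 0x31) = 0xE5.
C2: P2 ⊕ 0xE5 = 0xA4; E(K, 0xA4) = 0x58.
C3: P3 ⊕ 0x58 = 0x68; E(K, 0x68) = 0x1C.
C4: P4 ⊕ 0x1C = 0x95; E(K, 0x95) = 0x49.
C5: P5 ⊕ 0x49 = 0x83; E(K, 0x83) = 0x37.
C6: P6 ⊕ 0x37 = 0x36; E(K, 0x36) = 0xEA.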